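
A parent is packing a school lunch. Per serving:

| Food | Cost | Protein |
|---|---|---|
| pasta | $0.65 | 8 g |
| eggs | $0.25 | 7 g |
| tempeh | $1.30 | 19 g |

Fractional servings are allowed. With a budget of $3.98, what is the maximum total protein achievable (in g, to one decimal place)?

Protein per dollar: eggs 28, tempeh 14.62, pasta 12.31.
With no serving limits, spend the whole cost allowance on eggs: $3.98 / $0.25 × 7 g = 111.4 g.

111.4 g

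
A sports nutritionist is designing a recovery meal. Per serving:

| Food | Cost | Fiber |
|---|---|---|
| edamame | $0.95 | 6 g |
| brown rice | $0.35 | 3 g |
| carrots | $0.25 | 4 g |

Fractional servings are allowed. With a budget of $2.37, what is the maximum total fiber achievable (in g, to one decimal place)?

37.9 g

Fiber per dollar: carrots 16, brown rice 8.571, edamame 6.316.
With no serving limits, spend the whole cost allowance on carrots: $2.37 / $0.25 × 4 g = 37.9 g.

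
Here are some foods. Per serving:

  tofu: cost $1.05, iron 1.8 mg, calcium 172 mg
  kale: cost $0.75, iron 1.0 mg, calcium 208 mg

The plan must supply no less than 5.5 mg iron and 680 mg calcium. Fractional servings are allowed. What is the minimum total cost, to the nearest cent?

$3.44

tofu only: max(5.5/1.8, 680/172) = 3.953 servings → $4.15.
kale only: max(5.5/1.0, 680/208) = 5.5 servings → $4.12.
tofu + kale with both tight: 2.292 servings and 1.374 servings → $3.44.
Cheapest feasible corner: $3.44.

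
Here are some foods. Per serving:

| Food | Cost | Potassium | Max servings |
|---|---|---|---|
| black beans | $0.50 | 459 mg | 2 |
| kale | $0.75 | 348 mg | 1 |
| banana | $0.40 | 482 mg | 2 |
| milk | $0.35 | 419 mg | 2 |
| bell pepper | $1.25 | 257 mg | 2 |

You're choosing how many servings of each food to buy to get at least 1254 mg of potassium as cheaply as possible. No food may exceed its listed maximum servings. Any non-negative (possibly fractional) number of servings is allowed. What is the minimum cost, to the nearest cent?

$1.04

Cost per mg of potassium: banana $0.0008, milk $0.0008, black beans $0.0011, kale $0.0022, bell pepper $0.0049.
Take 2 servings of banana: +964.0 mg potassium for $0.80 (total $0.80, still need 290.0 mg).
Take 0.6921 servings of milk: +290.0 mg potassium for $0.24 (total $1.04, still need 0.0 mg).
Greedy by cheapest-per-mg is optimal for a single linear constraint, so the minimum cost is $1.04.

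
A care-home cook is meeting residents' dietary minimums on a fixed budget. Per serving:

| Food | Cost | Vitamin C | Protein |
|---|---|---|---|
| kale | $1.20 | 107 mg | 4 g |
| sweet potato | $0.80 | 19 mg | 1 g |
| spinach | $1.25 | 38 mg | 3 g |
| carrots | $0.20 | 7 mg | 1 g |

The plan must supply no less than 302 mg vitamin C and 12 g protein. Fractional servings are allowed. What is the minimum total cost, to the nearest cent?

$3.50

kale only: max(302/107, 12/4) = 3 servings → $3.60.
sweet potato only: max(302/19, 12/1) = 15.89 servings → $12.72.
spinach only: max(302/38, 12/3) = 7.947 servings → $9.93.
carrots only: max(302/7, 12/1) = 43.14 servings → $8.63.
kale + sweet potato with both tight: 2.387 servings and 2.452 servings → $4.83.
kale + spinach with both tight: 2.663 servings and 0.4497 servings → $3.76.
kale + carrots with both tight: 2.759 servings and 0.962 servings → $3.50.
sweet potato + spinach: intersection lies outside the first quadrant.
sweet potato + carrots with both targets exact would need a negative amount; discard.
spinach + carrots: the both-tight solution has a negative serving — not a feasible corner.
The minimum over all feasible corners is $3.50.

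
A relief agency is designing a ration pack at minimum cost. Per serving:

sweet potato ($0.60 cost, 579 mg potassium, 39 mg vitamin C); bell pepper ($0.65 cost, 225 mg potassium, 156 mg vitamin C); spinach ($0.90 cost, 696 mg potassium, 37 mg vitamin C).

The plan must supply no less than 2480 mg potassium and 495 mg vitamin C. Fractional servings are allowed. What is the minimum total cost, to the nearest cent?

$3.54

With two linear requirements the optimum uses one or two foods; enumerate the corners.
sweet potato only: max(2480/579, 495/39) = 12.69 servings → $7.62.
bell pepper only: max(2480/225, 495/156) = 11.02 servings → $7.16.
spinach only: max(2480/696, 495/37) = 13.38 servings → $12.04.
sweet potato + bell pepper with both tight: 3.378 servings and 2.328 servings → $3.54.
sweet potato + spinach with both targets exact would need a negative amount; discard.
bell pepper + spinach with both tight: 2.521 servings and 2.748 servings → $4.11.
So the least-cost plan costs $3.54.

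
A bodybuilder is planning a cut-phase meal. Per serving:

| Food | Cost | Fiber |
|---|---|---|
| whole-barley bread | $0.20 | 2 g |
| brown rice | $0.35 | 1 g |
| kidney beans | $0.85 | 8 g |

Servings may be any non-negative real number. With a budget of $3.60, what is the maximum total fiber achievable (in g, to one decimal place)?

36.0 g

Fiber per dollar: whole-barley bread 10, kidney beans 9.412, brown rice 2.857.
With no serving limits, spend the whole cost allowance on whole-barley bread: $3.60 / $0.20 × 2 g = 36.0 g.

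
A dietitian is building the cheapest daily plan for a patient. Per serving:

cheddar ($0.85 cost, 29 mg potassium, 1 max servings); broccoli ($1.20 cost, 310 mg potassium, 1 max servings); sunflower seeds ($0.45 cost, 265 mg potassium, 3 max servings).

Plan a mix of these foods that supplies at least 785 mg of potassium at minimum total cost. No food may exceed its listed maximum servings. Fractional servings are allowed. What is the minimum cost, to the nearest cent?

Cost per mg of potassium: sunflower seeds $0.0017, broccoli $0.0039, cheddar $0.0293.
Take 2.962 servings of sunflower seeds: +785.0 mg potassium for $1.33 (total $1.33, still need 0.0 mg).
Filling from the cheapest source first is optimal under one linear minimum: $1.33.

$1.33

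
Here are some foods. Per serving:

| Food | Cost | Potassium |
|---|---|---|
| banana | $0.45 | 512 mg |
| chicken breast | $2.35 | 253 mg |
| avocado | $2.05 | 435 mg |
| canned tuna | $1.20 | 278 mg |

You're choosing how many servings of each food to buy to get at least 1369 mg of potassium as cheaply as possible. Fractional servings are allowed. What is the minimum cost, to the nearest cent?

$1.20

Cost per mg of potassium: banana $0.0009, canned tuna $0.0043, avocado $0.0047, chicken breast $0.0093.
With no serving limits, use only banana: 1369 mg / 512 mg = 2.674 servings × $0.45 = $1.20.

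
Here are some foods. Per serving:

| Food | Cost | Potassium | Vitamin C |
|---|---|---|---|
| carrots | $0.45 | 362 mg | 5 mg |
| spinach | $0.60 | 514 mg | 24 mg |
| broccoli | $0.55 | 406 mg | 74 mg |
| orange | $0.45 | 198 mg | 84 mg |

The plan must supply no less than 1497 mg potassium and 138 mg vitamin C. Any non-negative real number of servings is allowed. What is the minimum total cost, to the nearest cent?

For a min-cost LP with two ≥-constraints, a basic feasible solution has at most two positive variables.
carrots only: max(1497/362, 138/5) = 27.6 servings → $12.42.
spinach only: max(1497/514, 138/24) = 5.75 servings → $3.45.
broccoli only: max(1497/406, 138/74) = 3.687 servings → $2.03.
orange only: max(1497/198, 138/84) = 7.561 servings → $3.40.
carrots + spinach with both targets exact would need a negative amount; discard.
carrots + broccoli with both tight: 2.211 servings and 1.715 servings → $1.94.
carrots + orange with both tight: 3.346 servings and 1.444 servings → $2.16.
spinach + broccoli with both tight: 1.935 servings and 1.237 servings → $1.84.
spinach + orange with both tight: 2.562 servings and 0.911 servings → $1.95.
broccoli + orange with both targets exact would need a negative amount; discard.
Cheapest feasible corner: $1.84.

$1.84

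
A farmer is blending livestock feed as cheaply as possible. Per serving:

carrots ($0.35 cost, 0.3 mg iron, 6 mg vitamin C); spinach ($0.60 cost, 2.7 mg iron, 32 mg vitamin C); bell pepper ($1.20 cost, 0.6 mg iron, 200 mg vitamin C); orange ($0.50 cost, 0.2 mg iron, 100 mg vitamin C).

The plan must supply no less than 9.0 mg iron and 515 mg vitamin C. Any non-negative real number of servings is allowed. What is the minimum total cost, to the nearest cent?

With two linear requirements the optimum uses one or two foods; enumerate the corners.
carrots only: max(9.0/0.3, 515/6) = 85.83 servings → $30.04.
spinach only: max(9.0/2.7, 515/32) = 16.09 servings → $9.66.
bell pepper only: max(9.0/0.6, 515/200) = 15 servings → $18.00.
orange only: max(9.0/0.2, 515/100) = 45 servings → $22.50.
carrots + spinach with both targets exact would need a negative amount; discard.
carrots + bell pepper with both tight: 26.44 servings and 1.782 servings → $11.39.
carrots + orange with both tight: 27.67 servings and 3.49 servings → $11.43.
spinach + bell pepper with both tight: 2.863 servings and 2.117 servings → $4.26.
spinach + orange with both tight: 3.024 servings and 4.182 servings → $3.91.
bell pepper + orange: the both-tight solution has a negative serving — not a feasible corner.
Cheapest feasible corner: $3.91.

$3.91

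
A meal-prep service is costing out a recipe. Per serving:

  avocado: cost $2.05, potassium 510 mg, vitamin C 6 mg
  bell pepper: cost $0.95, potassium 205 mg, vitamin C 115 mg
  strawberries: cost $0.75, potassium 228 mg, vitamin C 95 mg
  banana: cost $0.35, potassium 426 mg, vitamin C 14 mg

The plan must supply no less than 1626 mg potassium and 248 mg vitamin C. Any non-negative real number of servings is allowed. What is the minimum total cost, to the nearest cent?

$2.59

The cheapest plan sits at a corner of the feasible region — with two constraints it uses at most two foods.
avocado only: max(1626/510, 248/6) = 41.33 servings → $84.73.
bell pepper only: max(1626/205, 248/115) = 7.932 servings → $7.54.
strawberries only: max(1626/228, 248/95) = 7.132 servings → $5.35.
banana only: max(1626/426, 248/14) = 17.71 servings → $6.20.
avocado + bell pepper with both tight: 2.371 servings and 2.033 servings → $6.79.
avocado + strawberries with both tight: 2.08 servings and 2.479 servings → $6.12.
avocado + banana: intersection lies outside the first quadrant.
bell pepper + strawberries with both targets exact would need a negative amount; discard.
bell pepper + banana with both tight: 1.797 servings and 2.952 servings → $2.74.
strawberries + banana with both tight: 2.223 servings and 2.627 servings → $2.59.
Cheapest feasible corner: $2.59.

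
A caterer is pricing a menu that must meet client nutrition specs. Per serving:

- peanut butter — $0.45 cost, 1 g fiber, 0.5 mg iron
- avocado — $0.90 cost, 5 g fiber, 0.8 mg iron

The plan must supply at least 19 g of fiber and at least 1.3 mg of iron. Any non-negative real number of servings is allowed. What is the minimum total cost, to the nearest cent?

Compare the cost at each extreme point of the feasible region.
peanut butter only: max(19/1, 1.3/0.5) = 19 servings → $8.55.
avocado only: max(19/5, 1.3/0.8) = 3.8 servings → $3.42.
peanut butter + avocado: intersection lies outside the first quadrant.
The minimum over all feasible corners is $3.42.

$3.42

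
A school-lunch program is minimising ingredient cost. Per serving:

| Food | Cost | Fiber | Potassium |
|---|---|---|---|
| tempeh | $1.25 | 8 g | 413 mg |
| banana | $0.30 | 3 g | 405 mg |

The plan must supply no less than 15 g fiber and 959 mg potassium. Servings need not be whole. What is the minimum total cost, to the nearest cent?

Compare the cost at each extreme point of the feasible region.
tempeh only: max(15/8, 959/413) = 2.322 servings → $2.90.
banana only: max(15/3, 959/405) = 5 servings → $1.50.
tempeh + banana with both tight: 1.598 servings and 0.7381 servings → $2.22.
The minimum over all feasible corners is $1.50.

$1.50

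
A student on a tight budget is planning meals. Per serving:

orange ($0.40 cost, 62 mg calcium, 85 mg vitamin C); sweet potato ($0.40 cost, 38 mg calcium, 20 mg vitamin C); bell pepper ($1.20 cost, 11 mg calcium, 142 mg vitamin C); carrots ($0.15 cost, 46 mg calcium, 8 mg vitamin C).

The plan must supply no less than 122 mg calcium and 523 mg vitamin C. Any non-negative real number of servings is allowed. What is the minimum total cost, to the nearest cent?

$2.46

A basic optimal solution has at most two foods positive. Try each food alone and each pair with both targets met exactly.
orange only: max(122/62, 523/85) = 6.153 servings → $2.46.
sweet potato only: max(122/38, 523/20) = 26.15 servings → $10.46.
bell pepper only: max(122/11, 523/142) = 11.09 servings → $13.31.
carrots only: max(122/46, 523/8) = 65.38 servings → $9.81.
orange + sweet potato: the both-tight solution has a negative serving — not a feasible corner.
orange + bell pepper with both tight: 1.47 servings and 2.803 servings → $3.95.
orange + carrots: the both-tight solution has a negative serving — not a feasible corner.
sweet potato + bell pepper with both tight: 2.236 servings and 3.368 servings → $4.94.
sweet potato + carrots: intersection lies outside the first quadrant.
bell pepper + carrots with both tight: 3.582 servings and 1.796 servings → $4.57.
The minimum over all feasible corners is $2.46.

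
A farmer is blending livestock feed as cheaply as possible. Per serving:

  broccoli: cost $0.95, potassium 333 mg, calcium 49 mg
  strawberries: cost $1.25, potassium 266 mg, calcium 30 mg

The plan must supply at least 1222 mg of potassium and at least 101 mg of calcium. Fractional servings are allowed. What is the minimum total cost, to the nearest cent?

With two linear requirements the optimum uses one or two foods; enumerate the corners.
broccoli only: max(1222/333, 101/49) = 3.67 servings → $3.49.
strawberries only: max(1222/266, 101/30) = 4.594 servings → $5.74.
broccoli + strawberries: the both-tight solution has a negative serving — not a feasible corner.
Cheapest feasible corner: $3.49.

$3.49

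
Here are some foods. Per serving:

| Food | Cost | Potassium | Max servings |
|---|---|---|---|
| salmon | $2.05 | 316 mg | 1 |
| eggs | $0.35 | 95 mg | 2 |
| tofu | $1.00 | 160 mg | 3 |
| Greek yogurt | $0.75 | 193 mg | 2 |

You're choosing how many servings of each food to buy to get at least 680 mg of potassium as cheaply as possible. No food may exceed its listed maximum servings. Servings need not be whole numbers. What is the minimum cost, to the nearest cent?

Cost per mg of potassium: eggs $0.0037, Greek yogurt $0.0039, tofu $0.0063, salmon $0.0065.
Take 2 servings of eggs: +190.0 mg potassium for $0.70 (total $0.70, still need 490.0 mg).
Take 2 servings of Greek yogurt: +386.0 mg potassium for $1.50 (total $2.20, still need 104.0 mg).
Take 0.65 servings of tofu: +104.0 mg potassium for $0.65 (total $2.85, still need 0.0 mg).
Greedy by cheapest-per-mg is optimal for a single linear constraint, so the minimum cost is $2.85.

$2.85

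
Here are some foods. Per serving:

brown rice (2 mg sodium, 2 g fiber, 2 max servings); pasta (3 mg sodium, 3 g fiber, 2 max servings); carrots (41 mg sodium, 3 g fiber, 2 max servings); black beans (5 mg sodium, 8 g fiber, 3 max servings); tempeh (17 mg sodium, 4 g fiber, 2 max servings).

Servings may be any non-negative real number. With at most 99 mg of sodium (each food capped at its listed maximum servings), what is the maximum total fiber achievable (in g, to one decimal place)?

44.9 g

Fiber per mg sodium: black beans 1.6, brown rice 1, pasta 1, tempeh 0.2353, carrots 0.07317.
Take 3 servings of black beans: uses 15 mg sodium, +24.0 g fiber (running total 24.0 g).
Take 2 servings of brown rice: uses 4 mg sodium, +4.0 g fiber (running total 28.0 g).
Take 2 servings of pasta: uses 6 mg sodium, +6.0 g fiber (running total 34.0 g).
Take 2 servings of tempeh: uses 34 mg sodium, +8.0 g fiber (running total 42.0 g).
Take 0.9756 servings of carrots: uses 40 mg sodium, +2.9 g fiber (running total 44.9 g).
Greedy by best ratio exhausts the sodium allowance optimally: 44.9 g.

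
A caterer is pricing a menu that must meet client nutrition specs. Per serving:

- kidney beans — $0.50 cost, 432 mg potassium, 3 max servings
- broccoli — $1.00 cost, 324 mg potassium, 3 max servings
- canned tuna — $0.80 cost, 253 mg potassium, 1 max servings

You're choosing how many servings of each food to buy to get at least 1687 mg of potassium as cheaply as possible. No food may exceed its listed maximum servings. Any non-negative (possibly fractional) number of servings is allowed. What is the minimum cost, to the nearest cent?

$2.71

Cost per mg of potassium: kidney beans $0.0012, broccoli $0.0031, canned tuna $0.0032.
Take 3 servings of kidney beans: +1296.0 mg potassium for $1.50 (total $1.50, still need 391.0 mg).
Take 1.207 servings of broccoli: +391.0 mg potassium for $1.21 (total $2.71, still need 0.0 mg).
Greedy by cheapest-per-mg is optimal for a single linear constraint, so the minimum cost is $2.71.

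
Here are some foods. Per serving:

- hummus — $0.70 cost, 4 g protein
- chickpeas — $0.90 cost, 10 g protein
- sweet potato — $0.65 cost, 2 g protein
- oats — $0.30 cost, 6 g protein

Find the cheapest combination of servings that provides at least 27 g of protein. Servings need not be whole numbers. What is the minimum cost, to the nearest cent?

Cost per g of protein: oats $0.0500, chickpeas $0.0900, hummus $0.1750, sweet potato $0.3250.
With no serving limits, use only oats: 27 g / 6 g = 4.5 servings × $0.30 = $1.35.

$1.35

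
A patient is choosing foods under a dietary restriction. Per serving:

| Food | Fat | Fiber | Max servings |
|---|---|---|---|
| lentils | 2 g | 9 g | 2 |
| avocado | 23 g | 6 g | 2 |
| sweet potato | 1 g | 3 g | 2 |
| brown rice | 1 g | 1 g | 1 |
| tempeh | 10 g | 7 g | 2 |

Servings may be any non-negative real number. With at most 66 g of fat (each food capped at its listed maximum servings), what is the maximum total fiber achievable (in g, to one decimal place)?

Fiber per g fat: lentils 4.5, sweet potato 3, brown rice 1, tempeh 0.7, avocado 0.2609.
Take 2 servings of lentils: uses 4 g fat, +18.0 g fiber (running total 18.0 g).
Take 2 servings of sweet potato: uses 2 g fat, +6.0 g fiber (running total 24.0 g).
Take 1 serving of brown rice: uses 1 g fat, +1.0 g fiber (running total 25.0 g).
Take 2 servings of tempeh: uses 20 g fat, +14.0 g fiber (running total 39.0 g).
Take 1.696 servings of avocado: uses 39 g fat, +10.2 g fiber (running total 49.2 g).
Filling greedily by fiber-per-g fat is optimal for one linear limit, giving 49.2 g.

49.2 g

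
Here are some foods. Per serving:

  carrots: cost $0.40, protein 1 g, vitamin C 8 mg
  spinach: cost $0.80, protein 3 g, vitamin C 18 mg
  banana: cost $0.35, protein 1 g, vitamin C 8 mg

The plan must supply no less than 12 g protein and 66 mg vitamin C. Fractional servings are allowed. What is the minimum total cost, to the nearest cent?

$3.20

The cheapest plan sits at a corner of the feasible region — with two constraints it uses at most two foods.
carrots only: max(12/1, 66/8) = 12 servings → $4.80.
spinach only: max(12/3, 66/18) = 4 servings → $3.20.
banana only: max(12/1, 66/8) = 12 servings → $4.20.
carrots + spinach with both targets exact would need a negative amount; discard.
carrots + banana (both tight): parallel constraints — no distinct corner.
spinach + banana: the both-tight solution has a negative serving — not a feasible corner.
So the least-cost plan costs $3.20.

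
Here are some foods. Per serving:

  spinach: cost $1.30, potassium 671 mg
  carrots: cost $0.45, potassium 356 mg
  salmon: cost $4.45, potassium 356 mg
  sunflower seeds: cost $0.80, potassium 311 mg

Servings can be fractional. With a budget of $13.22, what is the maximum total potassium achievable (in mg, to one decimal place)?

Potassium per dollar: carrots 791.1, spinach 516.2, sunflower seeds 388.8, salmon 80.
With no serving limits, spend the whole cost allowance on carrots: $13.22 / $0.45 × 356 mg = 10458.5 mg.

10458.5 mg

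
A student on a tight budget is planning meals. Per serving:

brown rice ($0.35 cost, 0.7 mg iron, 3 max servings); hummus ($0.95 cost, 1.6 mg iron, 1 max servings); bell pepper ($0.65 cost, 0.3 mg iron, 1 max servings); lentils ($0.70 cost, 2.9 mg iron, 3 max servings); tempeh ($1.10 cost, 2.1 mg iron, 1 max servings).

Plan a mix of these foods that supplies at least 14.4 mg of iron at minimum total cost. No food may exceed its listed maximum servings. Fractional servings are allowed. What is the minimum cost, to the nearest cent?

Cost per mg of iron: lentils $0.2414, brown rice $0.5000, tempeh $0.5238, hummus $0.5938, bell pepper $2.1667.
Take 3 servings of lentils: +8.7 mg iron for $2.10 (total $2.10, still need 5.7 mg).
Take 3 servings of brown rice: +2.1 mg iron for $1.05 (total $3.15, still need 3.6 mg).
Take 1 serving of tempeh: +2.1 mg iron for $1.10 (total $4.25, still need 1.5 mg).
Take 0.9375 servings of hummus: +1.5 mg iron for $0.89 (total $5.14, still need 0.0 mg).
Greedy by cheapest-per-mg is optimal for a single linear constraint, so the minimum cost is $5.14.

$5.14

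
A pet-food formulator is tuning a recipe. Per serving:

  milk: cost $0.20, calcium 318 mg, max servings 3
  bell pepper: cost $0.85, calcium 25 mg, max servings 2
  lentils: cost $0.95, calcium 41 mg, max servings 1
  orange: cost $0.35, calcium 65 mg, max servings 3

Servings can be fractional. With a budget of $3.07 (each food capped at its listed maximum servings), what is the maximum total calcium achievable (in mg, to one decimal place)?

1203.8 mg

Calcium per dollar: milk 1590, orange 185.7, lentils 43.16, bell pepper 29.41.
Take 3 servings of milk: spends $0.60, +954.0 mg calcium (running total 954.0 mg).
Take 3 servings of orange: spends $1.05, +195.0 mg calcium (running total 1149.0 mg).
Take 1 serving of lentils: spends $0.95, +41.0 mg calcium (running total 1190.0 mg).
Take 0.5529 servings of bell pepper: spends $0.47, +13.8 mg calcium (running total 1203.8 mg).
Greedy by best ratio exhausts the cost allowance optimally: 1203.8 mg.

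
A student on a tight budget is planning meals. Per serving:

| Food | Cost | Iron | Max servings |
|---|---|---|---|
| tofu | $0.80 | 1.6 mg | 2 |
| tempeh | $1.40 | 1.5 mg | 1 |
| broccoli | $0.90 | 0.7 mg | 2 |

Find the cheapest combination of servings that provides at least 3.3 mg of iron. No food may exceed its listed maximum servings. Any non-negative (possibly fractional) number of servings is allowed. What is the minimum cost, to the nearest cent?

$1.69

Cost per mg of iron: tofu $0.5000, tempeh $0.9333, broccoli $1.2857.
Take 2 servings of tofu: +3.2 mg iron for $1.60 (total $1.60, still need 0.1 mg).
Take 0.06667 servings of tempeh: +0.1 mg iron for $0.09 (total $1.69, still need 0.0 mg).
Filling from the cheapest source first is optimal under one linear minimum: $1.69.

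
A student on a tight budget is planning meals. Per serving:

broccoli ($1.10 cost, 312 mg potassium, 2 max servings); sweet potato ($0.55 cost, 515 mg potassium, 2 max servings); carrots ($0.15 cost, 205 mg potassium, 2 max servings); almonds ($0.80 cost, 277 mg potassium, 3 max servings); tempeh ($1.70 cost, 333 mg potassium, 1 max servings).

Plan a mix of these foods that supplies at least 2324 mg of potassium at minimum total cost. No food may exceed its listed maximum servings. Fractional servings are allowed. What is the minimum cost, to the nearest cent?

$3.99

Cost per mg of potassium: carrots $0.0007, sweet potato $0.0011, almonds $0.0029, broccoli $0.0035, tempeh $0.0051.
Take 2 servings of carrots: +410.0 mg potassium for $0.30 (total $0.30, still need 1914.0 mg).
Take 2 servings of sweet potato: +1030.0 mg potassium for $1.10 (total $1.40, still need 884.0 mg).
Take 3 servings of almonds: +831.0 mg potassium for $2.40 (total $3.80, still need 53.0 mg).
Take 0.1699 servings of broccoli: +53.0 mg potassium for $0.19 (total $3.99, still need 0.0 mg).
Greedy by cheapest-per-mg is optimal for a single linear constraint, so the minimum cost is $3.99.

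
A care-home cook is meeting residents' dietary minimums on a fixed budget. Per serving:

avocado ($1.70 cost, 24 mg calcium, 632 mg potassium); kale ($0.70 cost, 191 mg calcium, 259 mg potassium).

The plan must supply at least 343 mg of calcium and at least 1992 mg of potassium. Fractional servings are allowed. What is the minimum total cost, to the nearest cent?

A basic optimal solution has at most two foods positive. Try each food alone and each pair with both targets met exactly.
avocado only: max(343/24, 1992/632) = 14.29 servings → $24.30.
kale only: max(343/191, 1992/259) = 7.691 servings → $5.38.
avocado + kale with both tight: 2.547 servings and 1.476 servings → $5.36.
So the least-cost plan costs $5.36.

$5.36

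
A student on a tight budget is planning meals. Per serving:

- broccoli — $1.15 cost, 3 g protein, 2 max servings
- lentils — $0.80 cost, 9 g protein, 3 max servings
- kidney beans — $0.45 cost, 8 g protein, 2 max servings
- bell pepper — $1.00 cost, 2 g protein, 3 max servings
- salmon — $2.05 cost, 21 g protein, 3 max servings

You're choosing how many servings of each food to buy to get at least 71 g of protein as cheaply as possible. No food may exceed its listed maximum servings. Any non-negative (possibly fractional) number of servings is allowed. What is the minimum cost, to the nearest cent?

$6.03

Cost per g of protein: kidney beans $0.0563, lentils $0.0889, salmon $0.0976, broccoli $0.3833, bell pepper $0.5000.
Take 2 servings of kidney beans: +16.0 g protein for $0.90 (total $0.90, still need 55.0 g).
Take 3 servings of lentils: +27.0 g protein for $2.40 (total $3.30, still need 28.0 g).
Take 1.333 servings of salmon: +28.0 g protein for $2.73 (total $6.03, still need 0.0 g).
Greedy by cheapest-per-g is optimal for a single linear constraint, so the minimum cost is $6.03.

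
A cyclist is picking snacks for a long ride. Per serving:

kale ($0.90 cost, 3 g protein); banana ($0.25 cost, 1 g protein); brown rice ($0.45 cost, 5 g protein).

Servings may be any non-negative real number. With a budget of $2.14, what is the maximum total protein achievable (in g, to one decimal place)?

23.8 g

Protein per dollar: brown rice 11.11, banana 4, kale 3.333.
With no serving limits, spend the whole cost allowance on brown rice: $2.14 / $0.45 × 5 g = 23.8 g.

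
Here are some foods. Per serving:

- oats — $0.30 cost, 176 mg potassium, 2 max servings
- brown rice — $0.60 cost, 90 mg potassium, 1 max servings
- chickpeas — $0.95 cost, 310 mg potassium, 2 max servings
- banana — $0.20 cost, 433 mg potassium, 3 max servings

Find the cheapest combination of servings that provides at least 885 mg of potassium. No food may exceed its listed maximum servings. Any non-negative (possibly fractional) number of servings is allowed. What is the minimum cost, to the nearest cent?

Cost per mg of potassium: banana $0.0005, oats $0.0017, chickpeas $0.0031, brown rice $0.0067.
Take 2.044 servings of banana: +885.0 mg potassium for $0.41 (total $0.41, still need 0.0 mg).
Filling from the cheapest source first is optimal under one linear minimum: $0.41.

$0.41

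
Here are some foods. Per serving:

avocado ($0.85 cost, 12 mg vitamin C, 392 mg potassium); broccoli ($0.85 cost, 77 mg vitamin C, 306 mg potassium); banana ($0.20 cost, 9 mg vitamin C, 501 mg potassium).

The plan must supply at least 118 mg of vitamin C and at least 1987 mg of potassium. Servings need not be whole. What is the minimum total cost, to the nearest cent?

$1.63

The cheapest plan sits at a corner of the feasible region — with two constraints it uses at most two foods.
avocado only: max(118/12, 1987/392) = 9.833 servings → $8.36.
broccoli only: max(118/77, 1987/306) = 6.493 servings → $5.52.
banana only: max(118/9, 1987/501) = 13.11 servings → $2.62.
avocado + broccoli with both tight: 4.409 servings and 0.8454 servings → $4.47.
avocado + banana: the both-tight solution has a negative serving — not a feasible corner.
broccoli + banana with both tight: 1.151 servings and 3.263 servings → $1.63.
The minimum over all feasible corners is $1.63.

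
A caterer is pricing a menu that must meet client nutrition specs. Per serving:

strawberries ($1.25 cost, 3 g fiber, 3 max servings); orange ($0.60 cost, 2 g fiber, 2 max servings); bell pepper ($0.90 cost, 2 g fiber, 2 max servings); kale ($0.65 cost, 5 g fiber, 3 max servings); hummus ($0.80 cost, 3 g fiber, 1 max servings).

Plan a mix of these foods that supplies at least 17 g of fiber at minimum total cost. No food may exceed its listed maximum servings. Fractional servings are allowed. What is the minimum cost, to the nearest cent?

Cost per g of fiber: kale $0.1300, hummus $0.2667, orange $0.3000, strawberries $0.4167, bell pepper $0.4500.
Take 3 servings of kale: +15.0 g fiber for $1.95 (total $1.95, still need 2.0 g).
Take 0.6667 servings of hummus: +2.0 g fiber for $0.53 (total $2.48, still need 0.0 g).
Filling from the cheapest source first is optimal under one linear minimum: $2.48.

$2.48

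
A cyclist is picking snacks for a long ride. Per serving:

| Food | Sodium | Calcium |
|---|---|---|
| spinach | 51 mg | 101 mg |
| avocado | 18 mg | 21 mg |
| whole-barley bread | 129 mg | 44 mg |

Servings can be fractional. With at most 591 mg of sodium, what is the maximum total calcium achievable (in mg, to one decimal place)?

Calcium per mg sodium: spinach 1.98, avocado 1.167, whole-barley bread 0.3411.
With no serving limits, spend the whole sodium allowance on spinach: 591 mg / 51 mg × 101 mg = 1170.4 mg.

1170.4 mg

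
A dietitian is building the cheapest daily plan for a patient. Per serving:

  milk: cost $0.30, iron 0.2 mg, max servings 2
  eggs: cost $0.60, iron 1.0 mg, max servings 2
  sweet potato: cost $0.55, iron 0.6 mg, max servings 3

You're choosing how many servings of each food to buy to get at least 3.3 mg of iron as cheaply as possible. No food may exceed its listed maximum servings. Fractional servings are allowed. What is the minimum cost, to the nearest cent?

Cost per mg of iron: eggs $0.6000, sweet potato $0.9167, milk $1.5000.
Take 2 servings of eggs: +2.0 mg iron for $1.20 (total $1.20, still need 1.3 mg).
Take 2.167 servings of sweet potato: +1.3 mg iron for $1.19 (total $2.39, still need 0.0 mg).
Filling from the cheapest source first is optimal under one linear minimum: $2.39.

$2.39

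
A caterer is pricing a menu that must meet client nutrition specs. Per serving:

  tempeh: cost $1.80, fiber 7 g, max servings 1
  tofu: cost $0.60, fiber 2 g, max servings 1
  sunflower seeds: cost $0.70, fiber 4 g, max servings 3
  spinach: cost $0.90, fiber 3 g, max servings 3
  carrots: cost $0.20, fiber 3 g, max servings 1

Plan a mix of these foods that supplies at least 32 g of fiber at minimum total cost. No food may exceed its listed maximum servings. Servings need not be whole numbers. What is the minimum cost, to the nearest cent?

$7.10

Cost per g of fiber: carrots $0.0667, sunflower seeds $0.1750, tempeh $0.2571, tofu $0.3000, spinach $0.3000.
Take 1 serving of carrots: +3.0 g fiber for $0.20 (total $0.20, still need 29.0 g).
Take 3 servings of sunflower seeds: +12.0 g fiber for $2.10 (total $2.30, still need 17.0 g).
Take 1 serving of tempeh: +7.0 g fiber for $1.80 (total $4.10, still need 10.0 g).
Take 1 serving of tofu: +2.0 g fiber for $0.60 (total $4.70, still need 8.0 g).
Take 2.667 servings of spinach: +8.0 g fiber for $2.40 (total $7.10, still need 0.0 g).
Greedy by cheapest-per-g is optimal for a single linear constraint, so the minimum cost is $7.10.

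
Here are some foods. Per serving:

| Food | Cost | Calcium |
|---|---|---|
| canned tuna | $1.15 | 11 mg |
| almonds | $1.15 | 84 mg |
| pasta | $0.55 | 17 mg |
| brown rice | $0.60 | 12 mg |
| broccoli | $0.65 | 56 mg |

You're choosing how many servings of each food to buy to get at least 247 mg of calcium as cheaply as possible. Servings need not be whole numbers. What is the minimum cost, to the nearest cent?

$2.87

Cost per mg of calcium: broccoli $0.0116, almonds $0.0137, pasta $0.0324, brown rice $0.0500, canned tuna $0.1045.
With no serving limits, use only broccoli: 247 mg / 56 mg = 4.411 servings × $0.65 = $2.87.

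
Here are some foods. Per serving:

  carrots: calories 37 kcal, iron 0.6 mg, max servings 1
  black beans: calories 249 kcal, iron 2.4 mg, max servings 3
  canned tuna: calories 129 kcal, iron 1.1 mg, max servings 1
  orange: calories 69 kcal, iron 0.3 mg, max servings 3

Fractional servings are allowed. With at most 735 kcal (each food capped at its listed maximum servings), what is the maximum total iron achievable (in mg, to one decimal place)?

Iron per kcal: carrots 0.01622, black beans 0.009639, canned tuna 0.008527, orange 0.004348.
Take 1 serving of carrots: uses 37 kcal, +0.6 mg iron (running total 0.6 mg).
Take 2.803 servings of black beans: uses 698 kcal, +6.7 mg iron (running total 7.3 mg).
Greedy by best ratio exhausts the calories allowance optimally: 7.3 mg.

7.3 mg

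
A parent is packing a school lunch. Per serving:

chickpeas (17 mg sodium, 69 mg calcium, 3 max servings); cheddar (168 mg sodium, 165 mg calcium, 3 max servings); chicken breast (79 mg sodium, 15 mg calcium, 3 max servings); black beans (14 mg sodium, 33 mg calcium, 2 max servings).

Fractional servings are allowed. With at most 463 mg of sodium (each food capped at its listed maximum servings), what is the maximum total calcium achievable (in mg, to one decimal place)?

Calcium per mg sodium: chickpeas 4.059, black beans 2.357, cheddar 0.9821, chicken breast 0.1899.
Take 3 servings of chickpeas: uses 51 mg sodium, +207.0 mg calcium (running total 207.0 mg).
Take 2 servings of black beans: uses 28 mg sodium, +66.0 mg calcium (running total 273.0 mg).
Take 2.286 servings of cheddar: uses 384 mg sodium, +377.1 mg calcium (running total 650.1 mg).
Filling greedily by calcium-per-mg sodium is optimal for one linear limit, giving 650.1 mg.

650.1 mg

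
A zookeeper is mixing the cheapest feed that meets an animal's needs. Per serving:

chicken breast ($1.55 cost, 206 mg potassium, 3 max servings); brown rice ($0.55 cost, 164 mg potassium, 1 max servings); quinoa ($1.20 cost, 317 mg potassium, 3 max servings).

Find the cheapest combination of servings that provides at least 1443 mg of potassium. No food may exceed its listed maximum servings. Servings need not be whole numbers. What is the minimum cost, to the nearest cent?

Cost per mg of potassium: brown rice $0.0034, quinoa $0.0038, chicken breast $0.0075.
Take 1 serving of brown rice: +164.0 mg potassium for $0.55 (total $0.55, still need 1279.0 mg).
Take 3 servings of quinoa: +951.0 mg potassium for $3.60 (total $4.15, still need 328.0 mg).
Take 1.592 servings of chicken breast: +328.0 mg potassium for $2.47 (total $6.62, still need 0.0 mg).
Greedy by cheapest-per-mg is optimal for a single linear constraint, so the minimum cost is $6.62.

$6.62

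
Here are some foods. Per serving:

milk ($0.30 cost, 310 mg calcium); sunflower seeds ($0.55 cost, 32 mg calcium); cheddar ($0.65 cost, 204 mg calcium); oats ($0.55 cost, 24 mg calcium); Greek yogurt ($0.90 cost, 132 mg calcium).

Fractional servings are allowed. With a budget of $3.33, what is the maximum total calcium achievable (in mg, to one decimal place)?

3441.0 mg

Calcium per dollar: milk 1033, cheddar 313.8, Greek yogurt 146.7, sunflower seeds 58.18, oats 43.64.
With no serving limits, spend the whole cost allowance on milk: $3.33 / $0.30 × 310 mg = 3441.0 mg.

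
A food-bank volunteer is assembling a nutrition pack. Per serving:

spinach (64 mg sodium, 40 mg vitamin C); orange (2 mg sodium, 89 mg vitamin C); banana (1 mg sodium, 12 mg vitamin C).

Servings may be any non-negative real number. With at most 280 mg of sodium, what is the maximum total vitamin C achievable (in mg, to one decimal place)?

Vitamin C per mg sodium: orange 44.5, banana 12, spinach 0.625.
With no serving limits, spend the whole sodium allowance on orange: 280 mg / 2 mg × 89 mg = 12460.0 mg.

12460.0 mg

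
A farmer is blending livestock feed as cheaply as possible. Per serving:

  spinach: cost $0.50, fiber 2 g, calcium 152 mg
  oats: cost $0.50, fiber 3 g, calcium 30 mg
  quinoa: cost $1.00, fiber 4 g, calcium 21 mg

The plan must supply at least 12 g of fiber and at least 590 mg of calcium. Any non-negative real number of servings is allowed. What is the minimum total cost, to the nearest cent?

Minimising a linear cost over {fiber ≥ 12, calcium ≥ 590, servings ≥ 0} — the optimum is at a vertex, using one or two foods.
spinach only: max(12/2, 590/152) = 6 servings → $3.00.
oats only: max(12/3, 590/30) = 19.67 servings → $9.83.
quinoa only: max(12/4, 590/21) = 28.1 servings → $28.10.
spinach + oats with both tight: 3.561 servings and 1.626 servings → $2.59.
spinach + quinoa with both tight: 3.724 servings and 1.138 servings → $3.00.
oats + quinoa: intersection lies outside the first quadrant.
The minimum over all feasible corners is $2.59.

$2.59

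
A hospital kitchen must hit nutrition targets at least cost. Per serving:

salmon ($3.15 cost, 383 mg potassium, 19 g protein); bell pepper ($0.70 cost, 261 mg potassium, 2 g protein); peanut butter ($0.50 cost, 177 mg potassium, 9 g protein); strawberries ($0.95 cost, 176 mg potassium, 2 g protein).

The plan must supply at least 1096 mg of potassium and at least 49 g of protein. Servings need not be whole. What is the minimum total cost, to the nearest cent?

Minimising a linear cost over {potassium ≥ 1096, protein ≥ 49, servings ≥ 0} — the optimum is at a vertex, using one or two foods.
salmon only: max(1096/383, 49/19) = 2.862 servings → $9.01.
bell pepper only: max(1096/261, 49/2) = 24.5 servings → $17.15.
peanut butter only: max(1096/177, 49/9) = 6.192 servings → $3.10.
strawberries only: max(1096/176, 49/2) = 24.5 servings → $23.27.
salmon + bell pepper with both tight: 2.527 servings and 0.4906 servings → $8.30.
salmon + peanut butter with both targets exact would need a negative amount; discard.
salmon + strawberries with both tight: 2.495 servings and 0.7979 servings → $8.62.
bell pepper + peanut butter with both tight: 0.597 servings and 5.312 servings → $3.07.
bell pepper + strawberries: the both-tight solution has a negative serving — not a feasible corner.
peanut butter + strawberries with both tight: 5.229 servings and 0.9683 servings → $3.53.
So the least-cost plan costs $3.07.

$3.07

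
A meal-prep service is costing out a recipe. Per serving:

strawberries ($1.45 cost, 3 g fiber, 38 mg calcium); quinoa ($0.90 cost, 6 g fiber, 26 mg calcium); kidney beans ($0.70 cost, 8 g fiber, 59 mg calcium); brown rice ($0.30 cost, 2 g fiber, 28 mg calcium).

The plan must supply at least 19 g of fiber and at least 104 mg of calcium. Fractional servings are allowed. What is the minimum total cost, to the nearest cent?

$1.66

An LP optimum is at a vertex; with two nutrient constraints at most two foods are used. Check each candidate.
strawberries only: max(19/3, 104/38) = 6.333 servings → $9.18.
quinoa only: max(19/6, 104/26) = 4 servings → $3.60.
kidney beans only: max(19/8, 104/59) = 2.375 servings → $1.66.
brown rice only: max(19/2, 104/28) = 9.5 servings → $2.85.
strawberries + quinoa with both tight: 0.8667 servings and 2.733 servings → $3.72.
strawberries + kidney beans: intersection lies outside the first quadrant.
strawberries + brown rice: the both-tight solution has a negative serving — not a feasible corner.
quinoa + kidney beans with both tight: 1.979 servings and 0.8904 servings → $2.40.
quinoa + brown rice with both tight: 2.793 servings and 1.121 servings → $2.85.
kidney beans + brown rice: the both-tight solution has a negative serving — not a feasible corner.
Cheapest feasible corner: $1.66.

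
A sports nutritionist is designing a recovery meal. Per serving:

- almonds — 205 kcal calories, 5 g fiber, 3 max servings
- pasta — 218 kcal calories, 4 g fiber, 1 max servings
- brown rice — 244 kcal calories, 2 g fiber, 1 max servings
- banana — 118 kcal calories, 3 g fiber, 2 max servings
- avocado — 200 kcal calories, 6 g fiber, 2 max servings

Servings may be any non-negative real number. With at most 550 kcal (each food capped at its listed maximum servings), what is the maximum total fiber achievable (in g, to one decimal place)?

15.8 g

Fiber per kcal: avocado 0.03, banana 0.02542, almonds 0.02439, pasta 0.01835, brown rice 0.008197.
Take 2 servings of avocado: uses 400 kcal, +12.0 g fiber (running total 12.0 g).
Take 1.271 servings of banana: uses 150 kcal, +3.8 g fiber (running total 15.8 g).
Greedy by best ratio exhausts the calories allowance optimally: 15.8 g.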